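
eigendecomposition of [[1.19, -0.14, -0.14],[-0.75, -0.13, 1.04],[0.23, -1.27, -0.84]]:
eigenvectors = [[0.91+0.00j, (-0.06+0.02j), (-0.06-0.02j)], [(-0.29+0j), (0.2+0.63j), 0.20-0.63j], [(0.29+0j), -0.75+0.00j, -0.75-0.00j]]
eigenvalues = [(1.19+0j), (-0.49+1.06j), (-0.49-1.06j)]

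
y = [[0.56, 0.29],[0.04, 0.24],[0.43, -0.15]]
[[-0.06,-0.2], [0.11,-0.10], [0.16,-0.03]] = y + [[-0.62, -0.49], [0.07, -0.34], [-0.27, 0.12]]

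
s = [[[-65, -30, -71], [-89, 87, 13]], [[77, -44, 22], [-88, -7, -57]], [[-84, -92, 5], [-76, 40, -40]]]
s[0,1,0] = -89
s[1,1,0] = -88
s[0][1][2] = 13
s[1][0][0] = 77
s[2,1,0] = -76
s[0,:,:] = [[-65, -30, -71], [-89, 87, 13]]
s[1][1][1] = -7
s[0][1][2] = 13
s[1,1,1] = -7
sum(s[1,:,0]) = -11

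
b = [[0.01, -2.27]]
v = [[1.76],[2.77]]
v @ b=[[0.02, -4.0], [0.03, -6.29]]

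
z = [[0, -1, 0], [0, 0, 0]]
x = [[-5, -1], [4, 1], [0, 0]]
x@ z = [[0, 5, 0], [0, -4, 0], [0, 0, 0]]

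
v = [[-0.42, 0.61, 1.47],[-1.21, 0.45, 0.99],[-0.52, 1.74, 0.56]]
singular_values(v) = [2.69, 1.15, 0.66]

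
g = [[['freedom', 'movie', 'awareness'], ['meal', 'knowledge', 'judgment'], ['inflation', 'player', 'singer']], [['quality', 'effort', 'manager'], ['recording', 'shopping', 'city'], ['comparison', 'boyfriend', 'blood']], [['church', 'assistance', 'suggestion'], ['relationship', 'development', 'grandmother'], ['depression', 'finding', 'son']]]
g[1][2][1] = 'boyfriend'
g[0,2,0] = 'inflation'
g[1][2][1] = 'boyfriend'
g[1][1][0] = 'recording'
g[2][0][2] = 'suggestion'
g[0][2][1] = 'player'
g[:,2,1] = ['player', 'boyfriend', 'finding']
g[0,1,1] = 'knowledge'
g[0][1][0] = 'meal'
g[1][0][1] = 'effort'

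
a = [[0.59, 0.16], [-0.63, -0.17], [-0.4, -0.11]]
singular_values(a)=[0.99, 0.0]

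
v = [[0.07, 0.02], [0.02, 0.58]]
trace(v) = 0.65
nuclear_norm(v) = 0.65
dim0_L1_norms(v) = [0.09, 0.6]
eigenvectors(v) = [[-1.0, -0.04],[0.04, -1.00]]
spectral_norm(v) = 0.58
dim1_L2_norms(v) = [0.07, 0.58]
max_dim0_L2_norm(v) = 0.58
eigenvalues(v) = [0.07, 0.58]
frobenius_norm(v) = 0.58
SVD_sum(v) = [[0.0, 0.02], [0.02, 0.58]] + [[0.07,-0.00], [-0.00,0.0]]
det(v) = 0.04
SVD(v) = [[0.04, 1.0],[1.0, -0.04]] @ diag([0.5807831112485733, 0.06921688875142674]) @ [[0.04, 1.0], [1.0, -0.04]]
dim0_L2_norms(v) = [0.07, 0.58]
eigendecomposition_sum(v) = [[0.07, -0.00], [-0.00, 0.00]] + [[0.0,0.02], [0.02,0.58]]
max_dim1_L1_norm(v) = 0.6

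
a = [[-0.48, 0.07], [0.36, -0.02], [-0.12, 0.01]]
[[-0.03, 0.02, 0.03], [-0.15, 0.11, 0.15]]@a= [[0.02, -0.00], [0.09, -0.01]]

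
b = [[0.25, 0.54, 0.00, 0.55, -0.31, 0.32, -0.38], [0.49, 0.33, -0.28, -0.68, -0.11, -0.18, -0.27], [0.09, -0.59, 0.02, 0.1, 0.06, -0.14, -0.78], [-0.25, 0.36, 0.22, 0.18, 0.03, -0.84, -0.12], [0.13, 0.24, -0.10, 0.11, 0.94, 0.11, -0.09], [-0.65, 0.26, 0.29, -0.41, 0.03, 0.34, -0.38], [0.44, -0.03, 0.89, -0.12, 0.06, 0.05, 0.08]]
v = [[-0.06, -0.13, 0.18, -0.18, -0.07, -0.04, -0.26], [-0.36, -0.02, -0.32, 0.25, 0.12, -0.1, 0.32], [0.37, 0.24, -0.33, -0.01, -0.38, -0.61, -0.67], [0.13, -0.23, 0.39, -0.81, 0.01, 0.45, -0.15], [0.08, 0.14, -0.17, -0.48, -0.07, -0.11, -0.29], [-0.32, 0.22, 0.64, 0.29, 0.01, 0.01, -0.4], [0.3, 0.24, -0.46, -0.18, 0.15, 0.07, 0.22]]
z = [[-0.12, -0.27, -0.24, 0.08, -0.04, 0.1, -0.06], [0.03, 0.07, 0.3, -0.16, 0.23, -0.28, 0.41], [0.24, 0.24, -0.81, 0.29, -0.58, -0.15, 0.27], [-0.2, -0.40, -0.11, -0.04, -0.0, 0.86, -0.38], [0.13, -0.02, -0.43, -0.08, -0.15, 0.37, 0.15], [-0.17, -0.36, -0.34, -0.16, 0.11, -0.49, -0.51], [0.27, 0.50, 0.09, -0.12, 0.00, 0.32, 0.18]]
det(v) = -0.00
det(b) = 1.01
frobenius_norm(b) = 2.65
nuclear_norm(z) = 4.46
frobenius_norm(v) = 2.15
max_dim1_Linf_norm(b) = 0.94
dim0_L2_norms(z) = [0.48, 0.82, 1.06, 0.41, 0.65, 1.15, 0.84]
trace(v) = -1.06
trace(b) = 2.14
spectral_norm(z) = 1.26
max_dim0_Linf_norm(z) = 0.86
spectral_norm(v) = 1.25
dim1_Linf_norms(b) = [0.55, 0.68, 0.78, 0.84, 0.94, 0.65, 0.89]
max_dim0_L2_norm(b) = 1.01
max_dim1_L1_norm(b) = 2.36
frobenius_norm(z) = 2.16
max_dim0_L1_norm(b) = 2.35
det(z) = -0.00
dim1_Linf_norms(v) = [0.26, 0.36, 0.67, 0.81, 0.48, 0.64, 0.46]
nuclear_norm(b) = 7.01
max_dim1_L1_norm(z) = 2.58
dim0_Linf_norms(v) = [0.37, 0.24, 0.64, 0.81, 0.38, 0.61, 0.67]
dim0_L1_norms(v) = [1.62, 1.22, 2.49, 2.2, 0.81, 1.39, 2.31]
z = v @ b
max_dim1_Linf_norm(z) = 0.86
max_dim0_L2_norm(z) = 1.15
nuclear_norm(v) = 4.44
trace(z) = -1.36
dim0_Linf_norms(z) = [0.27, 0.5, 0.81, 0.29, 0.58, 0.86, 0.51]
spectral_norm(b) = 1.01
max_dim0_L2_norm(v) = 1.05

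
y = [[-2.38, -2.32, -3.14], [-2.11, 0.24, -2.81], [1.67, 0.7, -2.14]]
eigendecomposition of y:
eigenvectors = [[0.72+0.00j, 0.72-0.00j, (-0.48+0j)],  [(0.41-0.12j), (0.41+0.12j), 0.88+0.00j],  [-0.18-0.51j, -0.18+0.51j, (-0.05+0j)]]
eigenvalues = [(-2.91+2.62j), (-2.91-2.62j), (1.55+0j)]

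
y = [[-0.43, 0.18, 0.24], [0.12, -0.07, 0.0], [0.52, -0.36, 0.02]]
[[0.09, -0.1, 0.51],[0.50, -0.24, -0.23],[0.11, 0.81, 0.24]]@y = [[0.21, -0.16, 0.03],  [-0.36, 0.19, 0.12],  [0.17, -0.12, 0.03]]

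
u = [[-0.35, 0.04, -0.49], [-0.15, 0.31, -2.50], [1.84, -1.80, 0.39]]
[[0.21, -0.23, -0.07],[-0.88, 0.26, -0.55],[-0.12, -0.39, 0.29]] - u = [[0.56,-0.27,0.42], [-0.73,-0.05,1.95], [-1.96,1.41,-0.10]]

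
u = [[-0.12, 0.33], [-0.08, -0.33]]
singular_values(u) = [0.47, 0.14]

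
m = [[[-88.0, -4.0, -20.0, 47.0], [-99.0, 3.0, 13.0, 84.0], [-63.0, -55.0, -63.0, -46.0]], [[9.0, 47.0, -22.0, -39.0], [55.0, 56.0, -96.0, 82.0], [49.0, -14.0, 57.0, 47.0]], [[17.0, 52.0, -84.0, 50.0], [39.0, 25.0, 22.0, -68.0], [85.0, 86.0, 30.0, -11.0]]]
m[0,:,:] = [[-88.0, -4.0, -20.0, 47.0], [-99.0, 3.0, 13.0, 84.0], [-63.0, -55.0, -63.0, -46.0]]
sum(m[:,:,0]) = 4.0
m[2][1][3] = -68.0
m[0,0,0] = -88.0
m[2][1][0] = 39.0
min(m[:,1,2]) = -96.0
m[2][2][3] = -11.0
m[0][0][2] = -20.0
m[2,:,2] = [-84.0, 22.0, 30.0]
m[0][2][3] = -46.0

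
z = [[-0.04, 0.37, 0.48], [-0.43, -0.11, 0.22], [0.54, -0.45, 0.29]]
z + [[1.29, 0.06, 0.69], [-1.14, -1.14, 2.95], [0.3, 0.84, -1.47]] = [[1.25, 0.43, 1.17], [-1.57, -1.25, 3.17], [0.84, 0.39, -1.18]]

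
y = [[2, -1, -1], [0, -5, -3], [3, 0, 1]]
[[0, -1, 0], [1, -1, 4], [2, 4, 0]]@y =[[0, 5, 3], [14, 4, 6], [4, -22, -14]]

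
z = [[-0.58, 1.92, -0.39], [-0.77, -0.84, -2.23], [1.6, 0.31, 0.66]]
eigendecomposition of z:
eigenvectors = [[-0.60+0.00j, (-0.6-0j), (-0.74+0j)], [-0.32-0.48j, -0.32+0.48j, 0.51+0.00j], [(-0.02+0.56j), (-0.02-0.56j), (0.44+0j)]]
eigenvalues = [(0.45+1.91j), (0.45-1.91j), (-1.66+0j)]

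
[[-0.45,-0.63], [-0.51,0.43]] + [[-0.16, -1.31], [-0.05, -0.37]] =[[-0.61, -1.94], [-0.56, 0.06]]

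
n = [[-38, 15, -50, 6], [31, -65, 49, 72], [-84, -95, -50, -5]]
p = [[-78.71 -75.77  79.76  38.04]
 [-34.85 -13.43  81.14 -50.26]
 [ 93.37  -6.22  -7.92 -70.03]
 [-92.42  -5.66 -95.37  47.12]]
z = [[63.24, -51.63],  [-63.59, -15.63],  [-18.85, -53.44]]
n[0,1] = 15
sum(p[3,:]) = -146.32999999999998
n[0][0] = -38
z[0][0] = 63.24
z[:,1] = [-51.63, -15.63, -53.44]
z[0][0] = 63.24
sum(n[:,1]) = -145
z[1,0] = -63.59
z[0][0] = 63.24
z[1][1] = -15.63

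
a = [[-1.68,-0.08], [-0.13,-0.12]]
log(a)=[[(0.51+3.14j), (0.14-0j)], [(0.22-0j), -2.17+3.14j]]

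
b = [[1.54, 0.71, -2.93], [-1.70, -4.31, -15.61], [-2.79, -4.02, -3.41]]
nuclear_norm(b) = 21.90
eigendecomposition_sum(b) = [[-0.17, -0.32, -0.63], [-3.23, -5.99, -12.00], [-1.57, -2.91, -5.83]] + [[0.37,-0.12,0.21], [-0.31,0.10,-0.18], [0.06,-0.02,0.03]] + [[1.34,1.15,-2.51], [1.84,1.57,-3.43], [-1.28,-1.09,2.39]]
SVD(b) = [[0.14, -0.55, 0.82],[0.95, -0.16, -0.27],[0.28, 0.82, 0.50]] @ diag([17.119964246710936, 4.346656787496123, 0.4298824991242431]) @ [[-0.13, -0.30, -0.95], [-0.66, -0.69, 0.31], [0.74, -0.66, 0.11]]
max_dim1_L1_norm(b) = 21.62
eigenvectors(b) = [[0.05, 0.76, -0.51], [0.90, -0.64, -0.7], [0.44, 0.11, 0.49]]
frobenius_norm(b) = 17.67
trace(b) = -6.18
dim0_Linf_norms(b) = [2.79, 4.31, 15.61]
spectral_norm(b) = 17.12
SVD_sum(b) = [[-0.3, -0.71, -2.23], [-2.07, -4.87, -15.38], [-0.61, -1.43, -4.52]] + [[1.58, 1.65, -0.73], [0.46, 0.48, -0.21], [-2.34, -2.45, 1.09]] + [[0.26, -0.23, 0.04], [-0.09, 0.08, -0.01], [0.16, -0.14, 0.02]]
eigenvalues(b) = [-11.99, 0.5, 5.3]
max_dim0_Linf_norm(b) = 15.61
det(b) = -31.99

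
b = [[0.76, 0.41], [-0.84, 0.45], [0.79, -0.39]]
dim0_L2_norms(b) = [1.38, 0.72]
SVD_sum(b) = [[0.62, -0.16], [-0.9, 0.23], [0.84, -0.21]] + [[0.14, 0.57], [0.06, 0.22], [-0.05, -0.18]]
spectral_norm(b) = 1.41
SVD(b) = [[-0.45, -0.89], [0.65, -0.35], [-0.61, 0.28]] @ diag([1.4149565323037354, 0.6541391378682275]) @ [[-0.97, 0.25], [-0.25, -0.97]]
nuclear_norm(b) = 2.07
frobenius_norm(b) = 1.56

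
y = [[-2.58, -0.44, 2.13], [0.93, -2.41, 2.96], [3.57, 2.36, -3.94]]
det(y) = 10.26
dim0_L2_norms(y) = [4.5, 3.4, 5.37]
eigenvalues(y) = [0.59, -2.45, -7.07]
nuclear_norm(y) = 10.72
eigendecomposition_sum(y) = [[0.17, 0.08, 0.13], [0.38, 0.17, 0.29], [0.33, 0.15, 0.25]] + [[-1.23,0.76,-0.24],[2.08,-1.29,0.41],[0.36,-0.22,0.07]] + [[-1.52, -1.28, 2.24], [-1.53, -1.29, 2.26], [2.89, 2.43, -4.26]]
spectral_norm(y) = 7.11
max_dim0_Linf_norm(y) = 3.94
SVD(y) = [[-0.44,0.41,0.8], [-0.39,-0.89,0.24], [0.81,-0.21,0.55]] @ diag([7.107722303232944, 3.1511730485271543, 0.4582489261973493]) @ [[0.52, 0.43, -0.74], [-0.83, 0.47, -0.3], [0.22, 0.77, 0.60]]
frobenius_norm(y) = 7.79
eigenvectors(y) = [[-0.32, -0.50, -0.42], [-0.71, 0.85, -0.42], [-0.62, 0.15, 0.80]]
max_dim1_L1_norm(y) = 9.87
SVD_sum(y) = [[-1.60, -1.33, 2.3], [-1.42, -1.18, 2.04], [2.98, 2.47, -4.29]] + [[-1.06, 0.6, -0.39], [2.32, -1.32, 0.85], [0.54, -0.3, 0.20]] + [[0.08,0.28,0.22],[0.02,0.09,0.07],[0.05,0.19,0.15]]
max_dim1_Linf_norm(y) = 3.94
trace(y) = -8.93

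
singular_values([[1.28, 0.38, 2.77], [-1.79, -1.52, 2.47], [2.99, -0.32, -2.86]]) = [5.33, 2.78, 1.46]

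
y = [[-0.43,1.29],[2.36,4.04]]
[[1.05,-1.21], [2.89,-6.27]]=y@[[-0.11, -0.67], [0.78, -1.16]]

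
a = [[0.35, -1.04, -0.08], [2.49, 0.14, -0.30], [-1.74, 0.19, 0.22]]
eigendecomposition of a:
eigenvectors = [[-0.00-0.46j, (-0+0.46j), 0.12+0.00j], [(-0.74+0j), (-0.74-0j), (-0.04+0j)], [0.49+0.12j, 0.49-0.12j, 0.99+0.00j]]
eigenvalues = [(0.35+1.59j), (0.35-1.59j), 0j]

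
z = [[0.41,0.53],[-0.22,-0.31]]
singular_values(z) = [0.77, 0.01]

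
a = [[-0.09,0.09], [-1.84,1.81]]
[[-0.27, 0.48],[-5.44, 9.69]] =a @ [[2.15, 0.31], [-0.82, 5.67]]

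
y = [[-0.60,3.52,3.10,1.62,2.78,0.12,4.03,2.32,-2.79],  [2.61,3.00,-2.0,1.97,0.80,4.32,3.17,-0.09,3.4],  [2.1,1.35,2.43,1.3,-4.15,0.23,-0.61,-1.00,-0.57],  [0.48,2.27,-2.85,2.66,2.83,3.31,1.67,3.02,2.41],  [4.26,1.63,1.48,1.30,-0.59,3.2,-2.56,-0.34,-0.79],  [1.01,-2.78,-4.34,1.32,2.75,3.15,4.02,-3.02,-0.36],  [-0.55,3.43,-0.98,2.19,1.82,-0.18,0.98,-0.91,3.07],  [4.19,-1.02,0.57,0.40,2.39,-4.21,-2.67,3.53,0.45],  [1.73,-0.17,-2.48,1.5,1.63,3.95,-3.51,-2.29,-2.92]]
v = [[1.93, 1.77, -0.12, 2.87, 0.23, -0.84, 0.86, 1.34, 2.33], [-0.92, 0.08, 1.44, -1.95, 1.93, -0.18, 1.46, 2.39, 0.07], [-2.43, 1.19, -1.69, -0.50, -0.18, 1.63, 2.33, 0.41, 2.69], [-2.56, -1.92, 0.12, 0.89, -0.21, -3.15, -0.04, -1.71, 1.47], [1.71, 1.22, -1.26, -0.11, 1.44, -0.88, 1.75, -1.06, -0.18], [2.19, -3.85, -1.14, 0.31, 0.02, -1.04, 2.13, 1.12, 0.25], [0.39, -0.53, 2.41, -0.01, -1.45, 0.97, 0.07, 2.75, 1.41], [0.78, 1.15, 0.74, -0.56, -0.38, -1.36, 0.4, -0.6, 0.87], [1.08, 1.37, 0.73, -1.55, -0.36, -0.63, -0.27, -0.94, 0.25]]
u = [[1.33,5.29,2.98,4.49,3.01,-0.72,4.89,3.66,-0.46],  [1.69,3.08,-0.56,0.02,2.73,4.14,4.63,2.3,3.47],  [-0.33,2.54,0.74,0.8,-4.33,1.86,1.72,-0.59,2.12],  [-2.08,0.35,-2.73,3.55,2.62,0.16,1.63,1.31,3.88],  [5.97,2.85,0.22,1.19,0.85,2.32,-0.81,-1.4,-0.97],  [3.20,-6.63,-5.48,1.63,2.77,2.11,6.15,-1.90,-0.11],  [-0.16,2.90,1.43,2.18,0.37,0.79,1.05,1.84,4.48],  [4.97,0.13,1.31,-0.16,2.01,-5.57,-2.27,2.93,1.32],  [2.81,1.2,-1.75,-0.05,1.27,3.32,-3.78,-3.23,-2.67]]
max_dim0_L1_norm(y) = 23.22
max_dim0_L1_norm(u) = 26.93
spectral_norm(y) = 12.87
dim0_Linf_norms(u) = [5.97, 6.63, 5.48, 4.49, 4.33, 5.57, 6.15, 3.66, 4.48]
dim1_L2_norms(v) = [4.88, 4.28, 5.09, 5.11, 3.62, 5.29, 4.34, 2.46, 2.74]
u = y + v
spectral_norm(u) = 14.10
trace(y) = 11.64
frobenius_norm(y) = 21.96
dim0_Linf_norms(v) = [2.56, 3.85, 2.41, 2.87, 1.93, 3.15, 2.33, 2.75, 2.69]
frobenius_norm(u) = 25.30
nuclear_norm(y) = 56.53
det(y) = 1057074.67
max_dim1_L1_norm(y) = 22.75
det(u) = -161983.93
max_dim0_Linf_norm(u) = 6.63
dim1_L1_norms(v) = [12.29, 10.42, 13.05, 12.07, 9.61, 12.05, 9.99, 6.84, 7.18]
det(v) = -4560.55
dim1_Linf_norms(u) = [5.29, 4.63, 4.33, 3.88, 5.97, 6.63, 4.48, 5.57, 3.78]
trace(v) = 1.33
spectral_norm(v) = 5.87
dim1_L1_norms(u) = [26.83, 22.62, 15.03, 18.31, 16.58, 29.98, 15.2, 20.67, 20.08]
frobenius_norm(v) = 12.95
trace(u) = 12.97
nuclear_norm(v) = 34.08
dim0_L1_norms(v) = [13.99, 13.08, 9.65, 8.75, 6.2, 10.68, 9.31, 12.32, 9.52]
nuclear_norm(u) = 63.40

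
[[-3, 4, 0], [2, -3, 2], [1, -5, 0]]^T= [[-3, 2, 1], [4, -3, -5], [0, 2, 0]]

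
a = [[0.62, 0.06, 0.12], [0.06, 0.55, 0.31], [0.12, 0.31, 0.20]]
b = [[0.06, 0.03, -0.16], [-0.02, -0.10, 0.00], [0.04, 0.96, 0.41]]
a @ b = [[0.04, 0.13, -0.05], [0.00, 0.24, 0.12], [0.01, 0.16, 0.06]]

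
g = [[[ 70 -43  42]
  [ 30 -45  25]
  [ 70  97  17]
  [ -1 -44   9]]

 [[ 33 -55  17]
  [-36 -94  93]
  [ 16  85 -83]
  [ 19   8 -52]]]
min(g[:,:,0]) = -36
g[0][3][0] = -1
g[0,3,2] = 9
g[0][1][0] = 30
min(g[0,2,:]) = 17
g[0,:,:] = [[70, -43, 42], [30, -45, 25], [70, 97, 17], [-1, -44, 9]]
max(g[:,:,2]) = 93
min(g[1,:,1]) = -94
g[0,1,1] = -45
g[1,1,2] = 93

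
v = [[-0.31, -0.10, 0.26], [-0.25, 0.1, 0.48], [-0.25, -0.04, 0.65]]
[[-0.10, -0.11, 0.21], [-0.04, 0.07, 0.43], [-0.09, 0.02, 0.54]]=v @ [[0.2, 0.31, -0.04], [0.31, 0.59, 0.19], [-0.04, 0.19, 0.83]]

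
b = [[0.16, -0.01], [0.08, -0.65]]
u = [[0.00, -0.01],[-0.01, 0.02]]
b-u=[[0.16, 0.00], [0.09, -0.67]]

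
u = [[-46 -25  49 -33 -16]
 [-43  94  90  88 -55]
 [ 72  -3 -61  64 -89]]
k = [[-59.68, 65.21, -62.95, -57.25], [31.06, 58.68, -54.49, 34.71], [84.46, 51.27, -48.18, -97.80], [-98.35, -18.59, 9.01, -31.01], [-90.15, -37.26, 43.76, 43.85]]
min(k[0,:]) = -62.95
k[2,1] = 51.27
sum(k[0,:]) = -114.67000000000002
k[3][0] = -98.35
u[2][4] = -89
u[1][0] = -43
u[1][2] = 90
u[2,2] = -61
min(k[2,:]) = -97.8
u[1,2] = 90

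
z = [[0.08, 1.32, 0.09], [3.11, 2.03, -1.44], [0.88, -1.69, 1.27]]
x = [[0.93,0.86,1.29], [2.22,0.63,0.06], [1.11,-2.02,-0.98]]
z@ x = [[3.1, 0.72, 0.09],[5.8, 6.86, 5.54],[-1.52, -2.87, -0.21]]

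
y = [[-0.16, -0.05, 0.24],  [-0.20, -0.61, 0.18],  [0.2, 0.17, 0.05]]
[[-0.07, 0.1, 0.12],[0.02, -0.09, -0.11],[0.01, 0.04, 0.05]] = y @ [[0.22,  -0.15,  -0.18], [-0.15,  0.3,  0.37], [-0.18,  0.37,  0.46]]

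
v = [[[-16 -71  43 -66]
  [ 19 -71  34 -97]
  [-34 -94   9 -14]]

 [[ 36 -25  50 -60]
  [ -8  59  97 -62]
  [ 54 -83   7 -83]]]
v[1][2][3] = -83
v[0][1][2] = 34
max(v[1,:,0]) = 54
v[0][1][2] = 34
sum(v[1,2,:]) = -105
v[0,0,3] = -66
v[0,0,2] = 43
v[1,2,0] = 54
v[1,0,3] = -60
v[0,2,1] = -94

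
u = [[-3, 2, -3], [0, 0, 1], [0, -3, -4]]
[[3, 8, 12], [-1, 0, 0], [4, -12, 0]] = u@[[0, 0, -4], [0, 4, 0], [-1, 0, 0]]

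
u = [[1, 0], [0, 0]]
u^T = [[1, 0], [0, 0]]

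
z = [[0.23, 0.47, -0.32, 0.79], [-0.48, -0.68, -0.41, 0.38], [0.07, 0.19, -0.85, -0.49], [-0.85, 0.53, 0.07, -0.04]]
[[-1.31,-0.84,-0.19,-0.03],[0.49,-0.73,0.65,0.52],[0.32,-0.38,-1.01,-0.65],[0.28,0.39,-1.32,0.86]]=z @ [[-0.75, -0.20, 0.68, -1.02], [-0.74, 0.23, -1.42, -0.04], [-0.02, 0.93, 0.56, 0.41], [-1.01, -0.77, 0.63, 0.45]]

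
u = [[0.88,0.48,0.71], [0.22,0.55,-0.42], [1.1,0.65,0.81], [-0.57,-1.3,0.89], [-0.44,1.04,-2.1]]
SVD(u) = [[-0.19, 0.52, 0.4], [0.2, 0.2, -0.8], [-0.20, 0.66, -0.31], [-0.45, -0.50, -0.32], [0.83, -0.05, 0.04]] @ diag([2.8813899311729285, 2.1247510529716145, 0.005002742376001473]) @ [[-0.15, 0.46, -0.87], [0.72, 0.66, 0.22], [-0.67, 0.6, 0.44]]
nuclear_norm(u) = 5.01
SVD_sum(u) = [[0.08, -0.25, 0.47],[-0.09, 0.27, -0.51],[0.09, -0.27, 0.5],[0.20, -0.6, 1.13],[-0.37, 1.10, -2.08]] + [[0.80, 0.73, 0.24], [0.31, 0.28, 0.09], [1.01, 0.92, 0.31], [-0.77, -0.70, -0.24], [-0.07, -0.06, -0.02]] + [[-0.0, 0.0, 0.0], [0.00, -0.00, -0.0], [0.0, -0.0, -0.0], [0.00, -0.0, -0.00], [-0.00, 0.00, 0.0]]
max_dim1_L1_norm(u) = 3.58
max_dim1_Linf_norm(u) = 2.1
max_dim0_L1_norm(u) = 4.93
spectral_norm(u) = 2.88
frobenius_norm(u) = 3.58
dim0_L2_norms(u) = [1.6, 1.93, 2.56]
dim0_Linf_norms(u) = [1.1, 1.3, 2.1]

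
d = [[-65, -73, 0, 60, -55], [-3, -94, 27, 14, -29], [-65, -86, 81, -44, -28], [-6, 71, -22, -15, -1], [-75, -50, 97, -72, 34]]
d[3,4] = -1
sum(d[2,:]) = -142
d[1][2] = 27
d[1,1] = -94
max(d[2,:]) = 81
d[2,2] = 81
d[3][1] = 71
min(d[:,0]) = -75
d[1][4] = -29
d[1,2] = 27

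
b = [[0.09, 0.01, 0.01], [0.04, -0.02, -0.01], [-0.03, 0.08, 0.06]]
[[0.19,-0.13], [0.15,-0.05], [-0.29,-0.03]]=b @ [[2.48, -1.26], [-1.64, 0.95], [-1.47, -2.37]]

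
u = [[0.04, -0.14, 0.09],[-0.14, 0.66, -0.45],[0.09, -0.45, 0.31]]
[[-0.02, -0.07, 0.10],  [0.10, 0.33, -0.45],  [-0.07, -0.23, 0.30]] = u @ [[0.39, 0.04, 0.62], [-0.08, 0.6, -0.38], [-0.47, 0.13, 0.24]]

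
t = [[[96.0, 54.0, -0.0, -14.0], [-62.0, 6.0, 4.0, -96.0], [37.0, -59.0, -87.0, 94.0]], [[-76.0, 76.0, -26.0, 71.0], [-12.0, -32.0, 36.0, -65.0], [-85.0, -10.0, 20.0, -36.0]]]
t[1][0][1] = 76.0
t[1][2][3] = -36.0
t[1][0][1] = 76.0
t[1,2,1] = -10.0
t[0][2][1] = -59.0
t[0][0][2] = -0.0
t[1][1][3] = -65.0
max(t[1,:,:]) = 76.0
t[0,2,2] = -87.0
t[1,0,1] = 76.0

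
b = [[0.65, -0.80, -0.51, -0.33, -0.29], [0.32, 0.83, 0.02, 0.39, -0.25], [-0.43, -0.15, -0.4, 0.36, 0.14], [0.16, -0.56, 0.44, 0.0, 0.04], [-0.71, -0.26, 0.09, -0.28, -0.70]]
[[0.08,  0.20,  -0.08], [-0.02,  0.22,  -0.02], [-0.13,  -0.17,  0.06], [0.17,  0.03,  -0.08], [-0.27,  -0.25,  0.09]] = b @ [[0.25, 0.38, -0.14],[-0.08, 0.06, 0.05],[0.17, 0.01, -0.07],[0.02, 0.06, -0.05],[0.18, -0.08, -0.0]]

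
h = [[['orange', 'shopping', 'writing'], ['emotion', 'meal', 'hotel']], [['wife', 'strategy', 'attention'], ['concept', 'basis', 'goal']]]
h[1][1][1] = 'basis'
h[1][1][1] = 'basis'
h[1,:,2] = ['attention', 'goal']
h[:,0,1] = ['shopping', 'strategy']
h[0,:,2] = ['writing', 'hotel']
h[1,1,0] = 'concept'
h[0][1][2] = 'hotel'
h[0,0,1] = 'shopping'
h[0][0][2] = 'writing'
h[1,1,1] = 'basis'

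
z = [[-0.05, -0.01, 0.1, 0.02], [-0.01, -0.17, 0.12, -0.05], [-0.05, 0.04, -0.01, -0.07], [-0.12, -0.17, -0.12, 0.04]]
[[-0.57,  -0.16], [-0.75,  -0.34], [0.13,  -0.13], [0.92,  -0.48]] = z @ [[-1.30,  2.63], [-0.01,  1.38], [-6.36,  -0.33], [0.01,  0.77]]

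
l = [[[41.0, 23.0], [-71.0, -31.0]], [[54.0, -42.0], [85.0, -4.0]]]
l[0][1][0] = -71.0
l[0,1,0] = -71.0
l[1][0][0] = 54.0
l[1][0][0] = 54.0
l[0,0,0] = 41.0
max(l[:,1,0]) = 85.0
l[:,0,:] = [[41.0, 23.0], [54.0, -42.0]]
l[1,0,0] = 54.0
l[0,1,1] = -31.0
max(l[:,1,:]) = 85.0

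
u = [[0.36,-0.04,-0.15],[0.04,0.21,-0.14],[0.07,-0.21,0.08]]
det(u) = -0.001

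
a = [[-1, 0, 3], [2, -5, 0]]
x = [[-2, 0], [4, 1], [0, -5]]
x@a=[[2, 0, -6], [-2, -5, 12], [-10, 25, 0]]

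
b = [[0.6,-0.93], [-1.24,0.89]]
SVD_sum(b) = [[0.79,-0.73],[-1.11,1.03]] + [[-0.19, -0.2], [-0.13, -0.14]]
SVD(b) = [[-0.58, 0.82],[0.82, 0.58]] @ diag([1.8555994109436897, 0.33369271209517026]) @ [[-0.73,0.68], [-0.68,-0.73]]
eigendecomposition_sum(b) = [[-0.19, -0.15], [-0.19, -0.15]] + [[0.79, -0.78], [-1.05, 1.04]]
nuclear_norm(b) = 2.19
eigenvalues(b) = [-0.34, 1.83]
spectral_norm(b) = 1.86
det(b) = -0.62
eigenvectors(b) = [[-0.70, 0.6],[-0.71, -0.8]]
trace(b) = 1.49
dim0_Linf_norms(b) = [1.24, 0.93]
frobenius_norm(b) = 1.89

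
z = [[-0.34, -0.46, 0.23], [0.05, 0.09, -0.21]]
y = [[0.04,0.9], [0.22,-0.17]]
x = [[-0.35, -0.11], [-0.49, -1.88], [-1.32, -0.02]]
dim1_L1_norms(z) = [1.03, 0.35]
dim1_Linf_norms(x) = [0.35, 1.88, 1.32]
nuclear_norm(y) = 1.14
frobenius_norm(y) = 0.94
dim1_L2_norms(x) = [0.37, 1.94, 1.32]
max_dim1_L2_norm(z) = 0.62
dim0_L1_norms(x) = [2.16, 2.01]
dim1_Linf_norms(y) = [0.9, 0.22]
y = z @ x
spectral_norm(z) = 0.64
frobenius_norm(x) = 2.38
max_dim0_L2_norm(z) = 0.47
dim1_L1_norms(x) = [0.46, 2.37, 1.34]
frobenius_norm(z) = 0.66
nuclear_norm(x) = 3.28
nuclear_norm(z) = 0.79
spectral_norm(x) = 2.01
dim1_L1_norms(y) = [0.94, 0.39]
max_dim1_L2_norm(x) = 1.94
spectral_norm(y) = 0.92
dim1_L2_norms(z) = [0.62, 0.23]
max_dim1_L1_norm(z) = 1.03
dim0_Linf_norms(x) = [1.32, 1.88]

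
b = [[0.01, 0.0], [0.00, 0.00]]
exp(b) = [[1.01,0.0], [0.0,1.00]]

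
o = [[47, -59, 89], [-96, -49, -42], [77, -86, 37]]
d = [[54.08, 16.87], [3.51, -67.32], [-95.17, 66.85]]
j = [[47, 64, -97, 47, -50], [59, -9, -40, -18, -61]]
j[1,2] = -40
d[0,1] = 16.87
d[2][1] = 66.85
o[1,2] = -42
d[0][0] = 54.08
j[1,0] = 59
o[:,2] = [89, -42, 37]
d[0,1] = 16.87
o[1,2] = -42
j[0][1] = 64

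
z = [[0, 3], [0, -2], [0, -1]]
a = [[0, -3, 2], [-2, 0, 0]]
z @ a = [[-6, 0, 0], [4, 0, 0], [2, 0, 0]]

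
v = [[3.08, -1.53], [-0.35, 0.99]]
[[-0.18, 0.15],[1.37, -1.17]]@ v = [[-0.61, 0.42], [4.63, -3.25]]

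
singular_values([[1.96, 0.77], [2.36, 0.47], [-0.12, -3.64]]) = [3.95, 2.81]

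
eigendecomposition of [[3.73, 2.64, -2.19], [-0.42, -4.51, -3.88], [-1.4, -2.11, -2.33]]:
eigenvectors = [[-0.97, -0.14, 0.57], [-0.05, 0.89, -0.65], [0.22, 0.43, 0.50]]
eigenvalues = [4.36, -6.29, -1.18]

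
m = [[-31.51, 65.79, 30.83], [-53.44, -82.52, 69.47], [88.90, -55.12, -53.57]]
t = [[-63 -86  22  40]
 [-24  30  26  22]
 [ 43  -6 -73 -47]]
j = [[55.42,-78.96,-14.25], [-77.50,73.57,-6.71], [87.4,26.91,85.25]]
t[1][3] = 22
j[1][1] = 73.57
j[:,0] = [55.42, -77.5, 87.4]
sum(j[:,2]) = 64.28999999999999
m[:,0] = [-31.51, -53.44, 88.9]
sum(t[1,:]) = 54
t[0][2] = 22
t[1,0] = -24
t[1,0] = -24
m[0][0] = -31.51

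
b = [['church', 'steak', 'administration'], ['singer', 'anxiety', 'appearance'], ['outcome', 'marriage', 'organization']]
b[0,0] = 'church'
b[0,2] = 'administration'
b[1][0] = 'singer'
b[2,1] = 'marriage'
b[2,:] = ['outcome', 'marriage', 'organization']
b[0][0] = 'church'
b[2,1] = 'marriage'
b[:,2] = ['administration', 'appearance', 'organization']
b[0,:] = ['church', 'steak', 'administration']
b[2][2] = 'organization'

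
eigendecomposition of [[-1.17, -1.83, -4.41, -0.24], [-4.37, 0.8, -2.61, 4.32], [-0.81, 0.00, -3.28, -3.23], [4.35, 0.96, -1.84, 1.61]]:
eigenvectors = [[(0.19-0.15j), 0.19+0.15j, -0.45+0.21j, (-0.45-0.21j)],[-0.86+0.00j, (-0.86-0j), (-0.67+0j), (-0.67-0j)],[0.13+0.13j, (0.13-0.13j), (0.01+0.39j), (0.01-0.39j)],[(-0.29-0.29j), (-0.29+0.29j), 0.38+0.10j, 0.38-0.10j]]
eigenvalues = [(3.61+1.09j), (3.61-1.09j), (-4.63+2.22j), (-4.63-2.22j)]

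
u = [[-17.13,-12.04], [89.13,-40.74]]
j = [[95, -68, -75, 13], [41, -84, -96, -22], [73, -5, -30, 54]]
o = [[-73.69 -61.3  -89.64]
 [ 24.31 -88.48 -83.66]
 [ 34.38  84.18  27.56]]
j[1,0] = 41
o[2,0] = 34.38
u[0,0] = -17.13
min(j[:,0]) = 41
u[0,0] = -17.13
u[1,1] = -40.74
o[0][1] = -61.3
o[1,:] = [24.31, -88.48, -83.66]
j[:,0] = [95, 41, 73]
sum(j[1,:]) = -161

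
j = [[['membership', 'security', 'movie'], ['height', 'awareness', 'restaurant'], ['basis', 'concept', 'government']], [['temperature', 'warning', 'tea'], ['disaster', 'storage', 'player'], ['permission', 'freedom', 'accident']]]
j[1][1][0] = 'disaster'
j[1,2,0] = 'permission'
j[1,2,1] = 'freedom'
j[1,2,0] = 'permission'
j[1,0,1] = 'warning'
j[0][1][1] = 'awareness'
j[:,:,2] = [['movie', 'restaurant', 'government'], ['tea', 'player', 'accident']]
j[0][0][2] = 'movie'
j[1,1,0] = 'disaster'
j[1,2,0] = 'permission'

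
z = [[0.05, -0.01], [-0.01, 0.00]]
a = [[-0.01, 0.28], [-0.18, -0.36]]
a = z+[[-0.06, 0.29], [-0.17, -0.36]]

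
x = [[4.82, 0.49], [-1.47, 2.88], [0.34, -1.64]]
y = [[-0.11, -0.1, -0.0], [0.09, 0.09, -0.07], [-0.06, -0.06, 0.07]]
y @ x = [[-0.38, -0.34], [0.28, 0.42], [-0.18, -0.32]]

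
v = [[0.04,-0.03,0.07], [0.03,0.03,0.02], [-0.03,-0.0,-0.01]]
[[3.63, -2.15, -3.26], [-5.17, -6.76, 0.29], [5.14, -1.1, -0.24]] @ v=[[0.18,-0.17,0.24], [-0.42,-0.05,-0.5], [0.18,-0.19,0.34]]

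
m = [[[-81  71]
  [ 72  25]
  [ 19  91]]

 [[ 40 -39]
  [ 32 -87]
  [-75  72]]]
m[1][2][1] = 72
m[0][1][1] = 25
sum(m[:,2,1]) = 163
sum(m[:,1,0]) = 104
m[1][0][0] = 40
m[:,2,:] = [[19, 91], [-75, 72]]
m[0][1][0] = 72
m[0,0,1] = 71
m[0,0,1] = 71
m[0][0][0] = -81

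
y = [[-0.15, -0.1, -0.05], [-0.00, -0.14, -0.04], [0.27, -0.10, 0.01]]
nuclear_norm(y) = 0.52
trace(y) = -0.28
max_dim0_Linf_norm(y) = 0.27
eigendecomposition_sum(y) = [[0.00+0.00j, -0.00-0.00j, 0.00+0.00j],[0.00+0.00j, (-0-0j), 0j],[(-0-0j), 0j, -0.00-0.00j]] + [[(-0.08+0.07j),-0.05-0.11j,-0.03-0.02j],[-0.00+0.06j,(-0.07-0.02j),-0.02+0.00j],[0.14+0.00j,-0.05+0.16j,0.01+0.04j]] + [[-0.08-0.07j,-0.05+0.11j,(-0.03+0.02j)], [(-0-0.06j),-0.07+0.02j,(-0.02-0j)], [(0.14-0j),-0.05-0.16j,(0.01-0.04j)]]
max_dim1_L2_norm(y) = 0.29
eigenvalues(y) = [(-0+0j), (-0.14+0.09j), (-0.14-0.09j)]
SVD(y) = [[-0.42,-0.65,0.63],[0.07,-0.71,-0.7],[0.90,-0.25,0.35]] @ diag([0.3139657171131255, 0.20155775469487866, 1.499696712627201e-17]) @ [[0.98, -0.19, 0.09],  [0.15, 0.94, 0.29],  [-0.14, -0.27, 0.95]]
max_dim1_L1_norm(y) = 0.38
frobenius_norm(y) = 0.37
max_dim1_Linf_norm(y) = 0.27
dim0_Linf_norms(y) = [0.27, 0.14, 0.05]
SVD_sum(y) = [[-0.13, 0.02, -0.01],[0.02, -0.00, 0.00],[0.28, -0.05, 0.02]] + [[-0.02, -0.12, -0.04],[-0.02, -0.14, -0.04],[-0.01, -0.05, -0.01]] + [[-0.00, -0.0, 0.0],[0.0, 0.0, -0.00],[-0.00, -0.0, 0.0]]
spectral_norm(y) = 0.31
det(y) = -0.00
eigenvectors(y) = [[(0.14+0j), (-0.42+0.38j), -0.42-0.38j], [(0.27+0j), (-0+0.34j), (-0-0.34j)], [(-0.95+0j), (0.75+0j), 0.75-0.00j]]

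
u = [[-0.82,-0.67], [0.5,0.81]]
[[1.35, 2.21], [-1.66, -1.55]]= u@ [[0.04, -2.29], [-2.07, -0.5]]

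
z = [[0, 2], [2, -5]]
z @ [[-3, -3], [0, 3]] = [[0, 6], [-6, -21]]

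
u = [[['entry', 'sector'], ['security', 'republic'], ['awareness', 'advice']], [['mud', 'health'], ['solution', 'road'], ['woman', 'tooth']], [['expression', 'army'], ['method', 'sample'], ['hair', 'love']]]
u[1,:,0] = ['mud', 'solution', 'woman']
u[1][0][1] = 'health'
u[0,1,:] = ['security', 'republic']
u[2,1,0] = 'method'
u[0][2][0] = 'awareness'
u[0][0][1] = 'sector'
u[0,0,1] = 'sector'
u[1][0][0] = 'mud'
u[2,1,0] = 'method'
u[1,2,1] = 'tooth'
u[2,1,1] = 'sample'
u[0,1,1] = 'republic'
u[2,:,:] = [['expression', 'army'], ['method', 'sample'], ['hair', 'love']]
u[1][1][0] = 'solution'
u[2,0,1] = 'army'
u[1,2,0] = 'woman'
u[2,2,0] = 'hair'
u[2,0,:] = ['expression', 'army']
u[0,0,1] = 'sector'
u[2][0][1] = 'army'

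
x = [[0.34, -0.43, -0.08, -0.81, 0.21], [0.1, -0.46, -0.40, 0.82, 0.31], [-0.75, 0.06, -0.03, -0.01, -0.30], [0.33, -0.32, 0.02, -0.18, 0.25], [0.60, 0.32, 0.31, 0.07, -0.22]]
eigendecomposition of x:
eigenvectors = [[(0.15-0.42j),0.15+0.42j,(-0.45+0j),(0.29+0j),(-0.29+0j)],[-0.60+0.00j,(-0.6-0j),(-0.24+0j),0.46+0.00j,0.33+0.00j],[(0.47+0.2j),(0.47-0.2j),(-0.12+0j),-0.83+0.00j,0.09+0.00j],[-0.12-0.32j,-0.12+0.32j,-0.24+0.00j,(-0.09+0j),(-0.18+0j)],[(-0.22-0.15j),-0.22+0.15j,(0.82+0j),(0.12+0j),(0.87+0j)]]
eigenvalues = [(0.1+0.72j), (0.1-0.72j), (-0.71+0j), (0.24+0j), (-0.28+0j)]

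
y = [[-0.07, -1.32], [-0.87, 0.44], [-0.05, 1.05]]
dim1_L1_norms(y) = [1.39, 1.31, 1.1]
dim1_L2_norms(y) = [1.32, 0.97, 1.05]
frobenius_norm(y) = 1.95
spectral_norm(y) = 1.76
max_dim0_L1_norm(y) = 2.81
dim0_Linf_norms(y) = [0.87, 1.32]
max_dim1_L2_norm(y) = 1.32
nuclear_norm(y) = 2.60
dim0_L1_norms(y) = [0.99, 2.81]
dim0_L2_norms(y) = [0.87, 1.74]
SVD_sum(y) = [[0.19, -1.28], [-0.08, 0.56], [-0.15, 1.03]] + [[-0.26, -0.04], [-0.79, -0.12], [0.1, 0.02]]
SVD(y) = [[0.74, 0.31], [-0.32, 0.94], [-0.60, -0.12]] @ diag([1.757577044941084, 0.8448212420957271]) @ [[0.15,-0.99], [-0.99,-0.15]]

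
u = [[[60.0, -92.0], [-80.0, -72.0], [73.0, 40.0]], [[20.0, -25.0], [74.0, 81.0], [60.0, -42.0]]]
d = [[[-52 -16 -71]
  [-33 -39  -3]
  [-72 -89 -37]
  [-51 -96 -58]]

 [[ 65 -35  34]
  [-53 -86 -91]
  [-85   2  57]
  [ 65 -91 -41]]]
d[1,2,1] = 2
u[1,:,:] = [[20.0, -25.0], [74.0, 81.0], [60.0, -42.0]]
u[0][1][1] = -72.0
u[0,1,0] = -80.0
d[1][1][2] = -91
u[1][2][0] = 60.0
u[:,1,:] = [[-80.0, -72.0], [74.0, 81.0]]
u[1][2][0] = 60.0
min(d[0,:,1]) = -96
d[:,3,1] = [-96, -91]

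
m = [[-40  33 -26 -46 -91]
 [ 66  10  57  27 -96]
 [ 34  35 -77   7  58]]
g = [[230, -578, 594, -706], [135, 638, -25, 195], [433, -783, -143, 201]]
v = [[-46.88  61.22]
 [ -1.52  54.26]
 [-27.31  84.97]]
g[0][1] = -578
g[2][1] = -783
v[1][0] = -1.52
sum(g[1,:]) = 943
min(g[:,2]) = -143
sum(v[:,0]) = -75.71000000000001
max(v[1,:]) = 54.26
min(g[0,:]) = -706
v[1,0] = -1.52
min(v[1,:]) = -1.52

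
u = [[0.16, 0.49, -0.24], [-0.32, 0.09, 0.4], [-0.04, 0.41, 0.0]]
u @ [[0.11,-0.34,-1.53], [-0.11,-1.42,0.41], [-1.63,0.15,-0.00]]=[[0.35, -0.79, -0.04], [-0.70, 0.04, 0.53], [-0.05, -0.57, 0.23]]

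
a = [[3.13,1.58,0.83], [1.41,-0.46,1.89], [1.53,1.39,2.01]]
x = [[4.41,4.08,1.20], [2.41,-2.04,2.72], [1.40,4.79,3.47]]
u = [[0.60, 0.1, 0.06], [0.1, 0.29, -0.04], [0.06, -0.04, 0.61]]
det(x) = -89.98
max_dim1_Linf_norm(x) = 4.79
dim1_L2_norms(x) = [6.13, 4.17, 6.08]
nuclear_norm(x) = 15.01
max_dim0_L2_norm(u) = 0.61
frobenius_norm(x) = 9.58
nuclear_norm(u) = 1.50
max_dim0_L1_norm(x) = 10.91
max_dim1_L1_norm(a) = 5.54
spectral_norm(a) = 4.78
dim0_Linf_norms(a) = [3.13, 1.58, 2.01]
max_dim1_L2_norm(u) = 0.61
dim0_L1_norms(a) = [6.07, 3.43, 4.73]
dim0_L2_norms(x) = [5.22, 6.61, 4.57]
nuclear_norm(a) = 7.59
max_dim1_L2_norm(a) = 3.6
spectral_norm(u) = 0.67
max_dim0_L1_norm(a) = 6.07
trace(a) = 4.68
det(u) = 0.10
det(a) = -8.81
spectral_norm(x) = 8.24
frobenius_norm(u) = 0.92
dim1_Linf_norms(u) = [0.6, 0.29, 0.61]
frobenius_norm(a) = 5.20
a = x @ u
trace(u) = 1.50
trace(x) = 5.84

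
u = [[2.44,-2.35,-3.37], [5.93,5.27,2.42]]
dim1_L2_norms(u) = [4.78, 8.29]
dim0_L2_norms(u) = [6.41, 5.77, 4.15]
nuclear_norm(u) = 13.04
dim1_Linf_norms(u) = [3.37, 5.93]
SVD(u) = [[-0.13,0.99], [0.99,0.13]] @ diag([8.341613521854521, 4.695176658232763]) @ [[0.67, 0.66, 0.34], [0.68, -0.35, -0.65]]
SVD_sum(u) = [[-0.72, -0.71, -0.36], [5.52, 5.48, 2.81]] + [[3.16, -1.64, -3.01],[0.41, -0.21, -0.39]]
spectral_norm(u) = 8.34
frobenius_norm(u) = 9.57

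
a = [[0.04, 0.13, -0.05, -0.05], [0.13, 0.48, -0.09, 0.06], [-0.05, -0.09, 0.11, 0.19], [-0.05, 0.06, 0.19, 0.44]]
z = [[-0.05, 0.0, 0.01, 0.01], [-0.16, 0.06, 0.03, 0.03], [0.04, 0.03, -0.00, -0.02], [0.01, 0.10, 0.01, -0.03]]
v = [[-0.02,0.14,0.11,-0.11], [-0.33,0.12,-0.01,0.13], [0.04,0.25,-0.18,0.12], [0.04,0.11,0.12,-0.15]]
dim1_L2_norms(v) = [0.21, 0.37, 0.33, 0.22]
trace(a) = 1.07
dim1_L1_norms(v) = [0.38, 0.59, 0.59, 0.42]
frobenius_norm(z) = 0.22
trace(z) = -0.02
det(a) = -0.00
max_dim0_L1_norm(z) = 0.26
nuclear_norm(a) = 1.08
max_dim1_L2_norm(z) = 0.18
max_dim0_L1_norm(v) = 0.62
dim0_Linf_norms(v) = [0.33, 0.25, 0.18, 0.15]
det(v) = 0.00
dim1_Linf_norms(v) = [0.14, 0.33, 0.25, 0.15]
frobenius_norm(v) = 0.59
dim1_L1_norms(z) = [0.07, 0.28, 0.09, 0.15]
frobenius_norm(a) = 0.76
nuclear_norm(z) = 0.31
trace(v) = -0.23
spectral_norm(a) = 0.54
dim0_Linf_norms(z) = [0.16, 0.1, 0.03, 0.03]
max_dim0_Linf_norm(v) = 0.33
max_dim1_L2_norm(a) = 0.51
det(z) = 0.00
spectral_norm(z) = 0.19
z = a @ v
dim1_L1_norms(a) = [0.27, 0.76, 0.44, 0.74]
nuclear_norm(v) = 1.01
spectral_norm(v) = 0.41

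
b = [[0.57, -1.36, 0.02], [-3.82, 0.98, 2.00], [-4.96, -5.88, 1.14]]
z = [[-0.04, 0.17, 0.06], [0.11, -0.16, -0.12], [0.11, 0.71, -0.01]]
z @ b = [[-0.97, -0.13, 0.41], [1.27, 0.4, -0.45], [-2.6, 0.6, 1.41]]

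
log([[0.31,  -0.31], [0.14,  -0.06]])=[[-0.59, -2.12],[0.96, -3.11]]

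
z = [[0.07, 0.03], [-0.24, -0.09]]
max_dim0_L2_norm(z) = 0.25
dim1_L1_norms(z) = [0.1, 0.33]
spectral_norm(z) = 0.27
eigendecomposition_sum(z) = [[0.04+0.03j, 0.02+0.01j], [(-0.12-0.04j), (-0.05-0j)]] + [[(0.04-0.03j), (0.02-0.01j)],  [-0.12+0.04j, (-0.05+0j)]]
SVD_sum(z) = [[0.07, 0.03], [-0.24, -0.09]] + [[-0.00, 0.0], [-0.00, 0.0]]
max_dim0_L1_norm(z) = 0.31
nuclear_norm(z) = 0.27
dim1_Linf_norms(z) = [0.07, 0.24]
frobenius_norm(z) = 0.27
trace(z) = -0.02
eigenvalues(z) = [(-0.01+0.03j), (-0.01-0.03j)]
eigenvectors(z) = [[-0.31-0.11j, (-0.31+0.11j)],[(0.94+0j), 0.94-0.00j]]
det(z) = 0.00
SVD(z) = [[-0.28, 0.96], [0.96, 0.28]] @ diag([0.2673736515312497, 0.003366075882367988]) @ [[-0.94, -0.35],[-0.35, 0.94]]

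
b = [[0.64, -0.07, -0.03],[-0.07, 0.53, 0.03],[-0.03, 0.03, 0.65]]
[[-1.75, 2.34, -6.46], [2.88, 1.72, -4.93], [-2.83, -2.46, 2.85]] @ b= [[-1.09, 1.17, -4.08],[1.87, 0.56, -3.24],[-1.72, -1.02, 1.86]]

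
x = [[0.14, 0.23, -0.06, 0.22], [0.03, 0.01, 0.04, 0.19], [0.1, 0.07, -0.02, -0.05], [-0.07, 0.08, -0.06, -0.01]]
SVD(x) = [[-0.92, 0.20, -0.04, 0.35], [-0.38, -0.72, 0.03, -0.58], [-0.12, 0.57, 0.55, -0.60], [-0.05, 0.34, -0.83, -0.43]] @ diag([0.3831692122604328, 0.18341907371184263, 0.12447460546454109, 0.006698564686250623]) @ [[-0.39,-0.59,0.12,-0.70], [0.22,0.58,-0.4,-0.68], [0.87,-0.3,0.34,-0.17], [0.20,-0.48,-0.84,0.15]]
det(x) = -0.00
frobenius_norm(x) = 0.44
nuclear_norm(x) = 0.70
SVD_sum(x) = [[0.14, 0.21, -0.04, 0.24], [0.06, 0.09, -0.02, 0.10], [0.02, 0.03, -0.01, 0.03], [0.01, 0.01, -0.0, 0.01]] + [[0.01, 0.02, -0.01, -0.03], [-0.03, -0.08, 0.05, 0.09], [0.02, 0.06, -0.04, -0.07], [0.01, 0.04, -0.02, -0.04]] + [[-0.00, 0.00, -0.00, 0.0], [0.00, -0.00, 0.0, -0.0], [0.06, -0.02, 0.02, -0.01], [-0.09, 0.03, -0.04, 0.02]] + [[0.00, -0.00, -0.00, 0.00], [-0.0, 0.00, 0.00, -0.00], [-0.0, 0.00, 0.00, -0.00], [-0.0, 0.0, 0.00, -0.0]]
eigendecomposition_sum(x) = [[(0.07+0.06j), 0.11-0.08j, -0.02+0.03j, 0.12-0.13j], [0.01+0.02j, (0.04-0.01j), (-0.01+0j), (0.05-0.02j)], [(0.05-0.01j), (0.01-0.08j), 0.00+0.02j, (-0-0.11j)], [-0.03+0.02j, (0.01+0.05j), (-0.01-0.01j), 0.03+0.07j]] + [[0.07-0.06j, 0.11+0.08j, (-0.02-0.03j), (0.12+0.13j)], [0.01-0.02j, 0.04+0.01j, -0.01-0.00j, 0.05+0.02j], [(0.05+0.01j), 0.01+0.08j, 0.00-0.02j, -0.00+0.11j], [-0.03-0.02j, (0.01-0.05j), (-0.01+0.01j), 0.03-0.07j]] + [[0.00-0.00j, (-0-0j), (-0-0j), (-0-0j)], [(-0+0j), 0j, 0.00+0.00j, 0.00+0.00j], [(-0+0j), 0.01+0.00j, 0.01+0.00j, 0.00+0.00j], [-0j, -0.00-0.00j, (-0-0j), (-0-0j)]] + [[(-0+0j), 0.02+0.00j, (-0.02-0j), -0.02-0.00j], [(0.01-0j), (-0.07-0j), 0.06+0.00j, 0.09+0.00j], [-0.00+0.00j, 0.04+0.00j, -0.03-0.00j, -0.05-0.00j], [(-0.01+0j), (0.06+0j), (-0.05-0j), -0.07-0.00j]]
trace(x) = 0.12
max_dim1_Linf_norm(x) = 0.23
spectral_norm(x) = 0.38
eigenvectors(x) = [[(0.79+0j), 0.79-0.00j, 0.16+0.00j, (0.19+0j)], [0.21+0.10j, (0.21-0.1j), (-0.47+0j), -0.70+0.00j], [0.34-0.33j, (0.34+0.33j), -0.86+0.00j, 0.38+0.00j], [(-0.12+0.29j), (-0.12-0.29j), (0.16+0j), 0.57+0.00j]]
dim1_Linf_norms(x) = [0.23, 0.19, 0.1, 0.08]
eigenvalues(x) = [(0.14+0.14j), (0.14-0.14j), (0.01+0j), (-0.17+0j)]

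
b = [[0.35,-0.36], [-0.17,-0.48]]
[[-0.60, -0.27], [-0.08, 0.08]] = b @[[-1.14, -0.68], [0.57, 0.08]]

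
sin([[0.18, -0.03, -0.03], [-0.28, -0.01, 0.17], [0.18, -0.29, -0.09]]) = [[0.18, -0.03, -0.03], [-0.28, -0.01, 0.17], [0.18, -0.29, -0.09]]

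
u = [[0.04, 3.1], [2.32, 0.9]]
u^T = [[0.04, 2.32], [3.10, 0.9]]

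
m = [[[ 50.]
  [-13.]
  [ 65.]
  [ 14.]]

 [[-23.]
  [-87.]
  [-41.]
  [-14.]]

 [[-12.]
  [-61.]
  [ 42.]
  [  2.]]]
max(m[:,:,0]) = 65.0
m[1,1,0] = -87.0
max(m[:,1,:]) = -13.0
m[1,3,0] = -14.0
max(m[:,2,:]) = 65.0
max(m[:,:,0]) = 65.0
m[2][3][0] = 2.0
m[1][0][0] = -23.0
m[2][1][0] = -61.0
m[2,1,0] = -61.0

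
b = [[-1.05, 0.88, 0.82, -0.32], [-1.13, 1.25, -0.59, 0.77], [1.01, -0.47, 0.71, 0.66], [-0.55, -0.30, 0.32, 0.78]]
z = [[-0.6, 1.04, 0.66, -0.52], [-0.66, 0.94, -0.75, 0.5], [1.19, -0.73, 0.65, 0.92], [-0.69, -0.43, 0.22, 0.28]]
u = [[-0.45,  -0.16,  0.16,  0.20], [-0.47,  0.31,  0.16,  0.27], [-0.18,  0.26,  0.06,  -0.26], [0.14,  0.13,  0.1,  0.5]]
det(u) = -0.01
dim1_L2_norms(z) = [1.47, 1.46, 1.79, 0.89]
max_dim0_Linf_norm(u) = 0.5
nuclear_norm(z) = 5.30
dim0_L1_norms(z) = [3.14, 3.14, 2.28, 2.22]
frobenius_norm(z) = 2.88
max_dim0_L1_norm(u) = 1.24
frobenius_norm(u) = 1.08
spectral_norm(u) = 0.81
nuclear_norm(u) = 1.88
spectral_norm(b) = 2.44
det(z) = -2.26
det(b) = -2.72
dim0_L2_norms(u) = [0.69, 0.45, 0.25, 0.66]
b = z + u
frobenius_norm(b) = 3.12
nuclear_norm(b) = 5.68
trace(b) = 1.69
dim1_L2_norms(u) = [0.54, 0.64, 0.41, 0.54]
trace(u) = 0.42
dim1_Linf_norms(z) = [1.04, 0.94, 1.19, 0.69]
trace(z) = 1.27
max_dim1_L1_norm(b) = 3.74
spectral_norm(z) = 2.27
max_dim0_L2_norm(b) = 1.92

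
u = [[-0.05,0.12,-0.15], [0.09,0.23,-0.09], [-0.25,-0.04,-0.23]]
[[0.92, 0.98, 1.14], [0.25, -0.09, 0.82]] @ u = [[-0.24, 0.29, -0.49], [-0.23, -0.02, -0.22]]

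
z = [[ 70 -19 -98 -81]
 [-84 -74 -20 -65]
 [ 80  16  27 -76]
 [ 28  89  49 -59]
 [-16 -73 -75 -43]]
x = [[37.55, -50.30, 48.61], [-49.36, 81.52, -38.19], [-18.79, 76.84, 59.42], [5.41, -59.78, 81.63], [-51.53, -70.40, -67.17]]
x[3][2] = 81.63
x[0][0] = 37.55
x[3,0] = 5.41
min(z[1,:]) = -84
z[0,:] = [70, -19, -98, -81]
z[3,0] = 28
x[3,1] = -59.78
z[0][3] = -81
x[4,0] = -51.53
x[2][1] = 76.84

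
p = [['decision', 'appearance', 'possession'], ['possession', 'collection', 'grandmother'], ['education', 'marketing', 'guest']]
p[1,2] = 'grandmother'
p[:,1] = ['appearance', 'collection', 'marketing']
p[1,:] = ['possession', 'collection', 'grandmother']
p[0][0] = 'decision'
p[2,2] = 'guest'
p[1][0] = 'possession'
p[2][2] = 'guest'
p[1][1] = 'collection'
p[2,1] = 'marketing'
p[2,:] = ['education', 'marketing', 'guest']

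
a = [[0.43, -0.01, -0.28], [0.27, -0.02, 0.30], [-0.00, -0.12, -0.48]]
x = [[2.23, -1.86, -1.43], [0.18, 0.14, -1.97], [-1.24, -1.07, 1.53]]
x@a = [[0.46, 0.19, -0.5], [0.12, 0.23, 0.94], [-0.82, -0.15, -0.71]]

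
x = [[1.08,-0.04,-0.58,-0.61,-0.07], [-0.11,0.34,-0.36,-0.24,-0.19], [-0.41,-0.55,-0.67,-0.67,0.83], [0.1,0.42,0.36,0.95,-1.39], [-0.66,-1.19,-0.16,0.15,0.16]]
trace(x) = 1.86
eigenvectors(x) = [[(0.2+0.34j), (0.2-0.34j), -0.55+0.00j, (-0.28+0j), (0.16+0j)], [0.02+0.06j, (0.02-0.06j), (0.14+0j), -0.37+0.00j, (0.22+0j)], [(-0.44-0.09j), -0.44+0.09j, 0.44+0.00j, -0.32+0.00j, (-0.44+0j)], [(0.75+0j), 0.75-0.00j, (-0.7+0j), -0.42+0.00j, 0.67+0.00j], [(-0.12-0.26j), -0.12+0.26j, 0.03+0.00j, -0.71+0.00j, 0.53+0.00j]]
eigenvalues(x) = [(0.99+0.51j), (0.99-0.51j), (0.79+0j), (-0.7+0j), (-0.21+0j)]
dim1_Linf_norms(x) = [1.08, 0.36, 0.83, 1.39, 1.19]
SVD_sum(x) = [[-0.05, -0.12, -0.09, -0.13, 0.18], [0.0, 0.01, 0.01, 0.01, -0.01], [-0.24, -0.61, -0.47, -0.67, 0.94], [0.29, 0.73, 0.57, 0.82, -1.13], [-0.12, -0.31, -0.24, -0.34, 0.48]] + [[0.87, 0.53, -0.31, -0.53, 0.03], [0.2, 0.12, -0.07, -0.12, 0.01], [-0.04, -0.02, 0.01, 0.02, -0.0], [-0.21, -0.13, 0.08, 0.13, -0.01], [-0.75, -0.46, 0.27, 0.46, -0.02]] + [[0.22,-0.43,-0.22,0.04,-0.30],  [-0.03,0.05,0.03,-0.01,0.04],  [0.01,-0.01,-0.01,0.0,-0.01],  [0.13,-0.26,-0.13,0.03,-0.18],  [0.21,-0.41,-0.21,0.04,-0.29]] + [[0.03, -0.02, 0.04, 0.01, 0.02], [-0.28, 0.16, -0.34, -0.1, -0.21], [-0.15, 0.09, -0.19, -0.05, -0.11], [-0.11, 0.07, -0.14, -0.04, -0.08], [0.01, -0.0, 0.01, 0.00, 0.0]] + [[-0.0,-0.0,0.00,-0.00,-0.0], [-0.01,-0.0,0.02,-0.03,-0.01], [0.01,0.01,-0.02,0.03,0.02], [0.0,0.0,-0.01,0.02,0.01], [-0.0,-0.0,0.01,-0.02,-0.01]]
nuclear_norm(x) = 5.59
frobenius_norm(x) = 3.06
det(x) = 0.15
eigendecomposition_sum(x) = [[0.29-0.32j, (0.68+0.31j), -0.20+0.24j, -0.23+0.45j, (-0.24-0.41j)], [0.06-0.04j, (0.09+0.07j), (-0.04+0.03j), (-0.05+0.06j), -0.02-0.07j], [(0.05+0.5j), (-0.79+0.34j), (-0.05-0.36j), (-0.21-0.55j), 0.53+0.11j], [-0.26-0.79j, (1.16-0.82j), (0.21+0.57j), (0.52+0.82j), -0.90+0.01j], [(-0.23+0.22j), (-0.47-0.27j), 0.16-0.16j, 0.20-0.31j, 0.14+0.31j]] + [[(0.29+0.32j), (0.68-0.31j), (-0.2-0.24j), -0.23-0.45j, (-0.24+0.41j)], [0.06+0.04j, 0.09-0.07j, -0.04-0.03j, -0.05-0.06j, (-0.02+0.07j)], [0.05-0.50j, -0.79-0.34j, (-0.05+0.36j), -0.21+0.55j, (0.53-0.11j)], [-0.26+0.79j, 1.16+0.82j, 0.21-0.57j, 0.52-0.82j, -0.90-0.01j], [(-0.23-0.22j), -0.47+0.27j, 0.16+0.16j, 0.20+0.31j, 0.14-0.31j]] + [[0.56+0.00j, -1.27-0.00j, (0.04-0j), (-0.03-0j), 0.43+0.00j],[-0.14-0.00j, 0.32+0.00j, (-0.01+0j), (0.01+0j), (-0.11-0j)],[(-0.45-0j), 1.03+0.00j, -0.03+0.00j, 0.02+0.00j, (-0.35-0j)],[(0.71+0j), -1.62-0.00j, 0.05-0.00j, (-0.03-0j), (0.55+0j)],[(-0.04-0j), (0.08+0j), -0.00+0.00j, 0j, (-0.03-0j)]] + [[-0.06-0.00j,(-0.08+0j),-0.29+0.00j,-0.15+0.00j,(0.01-0j)], [(-0.08-0j),(-0.11+0j),-0.38+0.00j,-0.20+0.00j,(0.01-0j)], [-0.07-0.00j,(-0.09+0j),(-0.32+0j),(-0.17+0j),0.01-0.00j], [(-0.09-0j),(-0.12+0j),(-0.43+0j),(-0.23+0j),(0.01-0j)], [(-0.15-0j),(-0.21+0j),-0.73+0.00j,(-0.39+0j),(0.02-0j)]] + [[-0.00-0.00j,(-0.04-0j),0.07+0.00j,0.04+0.00j,(-0.04+0j)], [-0.00-0.00j,(-0.05-0j),0.10+0.00j,0.06+0.00j,(-0.05+0j)], [0j,(0.1+0j),-0.21-0.00j,-0.11-0.00j,0.10-0.00j], [(-0.01-0j),-0.15-0.00j,0.32+0.00j,0.17+0.00j,-0.16+0.00j], [-0.00-0.00j,-0.12-0.00j,0.25+0.00j,0.13+0.00j,-0.12+0.00j]]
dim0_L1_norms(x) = [2.36, 2.54, 2.13, 2.62, 2.64]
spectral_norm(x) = 2.33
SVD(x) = [[0.12, 0.73, 0.66, 0.1, 0.03], [-0.01, 0.16, -0.08, -0.82, 0.54], [0.6, -0.03, 0.02, -0.45, -0.66], [-0.73, -0.18, 0.39, -0.34, -0.41], [0.31, -0.64, 0.63, 0.02, 0.32]] @ diag([2.333779545235569, 1.628124754802118, 0.9293233925628231, 0.6327956134671721, 0.06565486008537375]) @ [[-0.17, -0.43, -0.33, -0.48, 0.67], [0.73, 0.45, -0.26, -0.45, 0.02], [0.36, -0.7, -0.35, 0.07, -0.49], [0.53, -0.31, 0.66, 0.19, 0.4], [-0.16, -0.14, 0.51, -0.73, -0.4]]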